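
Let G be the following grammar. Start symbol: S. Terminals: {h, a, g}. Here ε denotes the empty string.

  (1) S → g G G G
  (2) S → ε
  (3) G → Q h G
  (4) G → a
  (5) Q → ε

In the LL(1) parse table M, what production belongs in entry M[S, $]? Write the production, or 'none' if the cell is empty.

S → ε

FIRST(S) = {ε, g}
FIRST(Q) = {ε}
FIRST(G) = {a, h}  (via Q h G)
FOLLOW(S) includes $ since S is the start symbol.
FOLLOW(S): S appears on no right-hand side. Thus FOLLOW(S) = {$}.
For S → g G G G: FIRST(g G G G) = {g}, so it goes in M[S, t] for t ∈ {g}.
For S → ε: FIRST(ε) = {ε}, so it goes in M[S, t] for t ∈ {}; since ε ∈ FIRST, also for every t ∈ FOLLOW(S) = {$}.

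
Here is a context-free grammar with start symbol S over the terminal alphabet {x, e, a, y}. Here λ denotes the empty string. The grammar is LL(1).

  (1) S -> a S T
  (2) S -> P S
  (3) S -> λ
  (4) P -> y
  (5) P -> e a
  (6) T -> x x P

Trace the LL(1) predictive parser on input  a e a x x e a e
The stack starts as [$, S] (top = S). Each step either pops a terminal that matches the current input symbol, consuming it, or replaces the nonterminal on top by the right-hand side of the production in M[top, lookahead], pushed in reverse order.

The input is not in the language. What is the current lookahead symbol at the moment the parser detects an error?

      Stack      Input              Action
   1  $ S        a e a x x e a e $  expand S -> a S T
   2  $ T S a    a e a x x e a e $  match a
   3  $ T S      e a x x e a e $    expand S -> P S
   4  $ T S P    e a x x e a e $    expand P -> e a
   5  $ T S a e  e a x x e a e $    match e
   6  $ T S a    a x x e a e $      match a
   7  $ T S      x x e a e $        expand S -> λ
   8  $ T        x x e a e $        expand T -> x x P
   9  $ P x x    x x e a e $        match x
  10  $ P x      x e a e $          match x
  11  $ P        e a e $            expand P -> e a
  12  $ a e      e a e $            match e
  13  $ a        a e $              match a
  14  $          e $                error: stack empty but input remains

e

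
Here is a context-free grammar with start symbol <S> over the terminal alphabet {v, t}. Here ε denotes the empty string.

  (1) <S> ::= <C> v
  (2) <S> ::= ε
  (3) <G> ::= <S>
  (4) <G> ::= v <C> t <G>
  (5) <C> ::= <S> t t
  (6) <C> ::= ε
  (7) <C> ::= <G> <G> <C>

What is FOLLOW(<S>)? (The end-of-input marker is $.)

{$, t, v}

FIRST(<S>) = {ε, t, v}  (via <C> v)
FIRST(<G>) = {ε, t, v}  (via <S>)
FIRST(<C>) = {ε, t, v}  (via <S> t t, <G> <G> <C>)
FOLLOW(<S>) includes $ since <S> is the start symbol.
FOLLOW(<C>): in <S>::=<C> v, <C> is followed by v with FIRST {v}; in <G>::=v <C> t <G>, <C> is followed by t <G> with FIRST {t}; in <C>::=<G> <G> <C>, the suffix after <C> is empty (adds nothing new). Thus FOLLOW(<C>) = {t, v}.
FOLLOW(<G>): in <G>::=v <C> t <G>, the suffix after <G> is empty (adds nothing new); in <C>::=<G> <G> <C> (occurrence 1), <G> is followed by <G> <C> with FIRST {ε, t, v}; in <C>::=<G> <G> <C> (occurrence 1), the suffix after <G> is nullable, so FOLLOW(<G>) ⊇ FOLLOW(<C>) = {t, v}; in <C>::=<G> <G> <C> (occurrence 2), <G> is followed by <C> with FIRST {ε, t, v}; in <C>::=<G> <G> <C> (occurrence 2), the suffix after <G> is nullable, so FOLLOW(<G>) ⊇ FOLLOW(<C>) = {t, v}. Thus FOLLOW(<G>) = {t, v}.
FOLLOW(<S>): in <G>::=<S>, the suffix after <S> is empty, so FOLLOW(<S>) ⊇ FOLLOW(<G>) = {t, v}; in <C>::=<S> t t, <S> is followed by t t with FIRST {t}. Thus FOLLOW(<S>) = {$, t, v}.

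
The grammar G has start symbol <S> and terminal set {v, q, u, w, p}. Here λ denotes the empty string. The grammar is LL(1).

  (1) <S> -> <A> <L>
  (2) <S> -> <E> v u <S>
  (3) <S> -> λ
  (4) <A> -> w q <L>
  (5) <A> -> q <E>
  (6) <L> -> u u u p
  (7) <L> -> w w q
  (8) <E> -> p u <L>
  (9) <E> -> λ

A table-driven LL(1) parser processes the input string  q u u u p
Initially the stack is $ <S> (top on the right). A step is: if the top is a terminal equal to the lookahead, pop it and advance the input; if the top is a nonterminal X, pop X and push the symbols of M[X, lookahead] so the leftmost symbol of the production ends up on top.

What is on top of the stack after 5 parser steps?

step 1: stack=$ <S>  input=q u u u p $  — expand <S> -> <A> <L>
step 2: stack=$ <L> <A>  input=q u u u p $  — expand <A> -> q <E>
step 3: stack=$ <L> <E> q  input=q u u u p $  — match q
step 4: stack=$ <L> <E>  input=u u u p $  — expand <E> -> λ
step 5: stack=$ <L>  input=u u u p $  — expand <L> -> u u u p
Stack after step 5: $ p u u u (top = u).

u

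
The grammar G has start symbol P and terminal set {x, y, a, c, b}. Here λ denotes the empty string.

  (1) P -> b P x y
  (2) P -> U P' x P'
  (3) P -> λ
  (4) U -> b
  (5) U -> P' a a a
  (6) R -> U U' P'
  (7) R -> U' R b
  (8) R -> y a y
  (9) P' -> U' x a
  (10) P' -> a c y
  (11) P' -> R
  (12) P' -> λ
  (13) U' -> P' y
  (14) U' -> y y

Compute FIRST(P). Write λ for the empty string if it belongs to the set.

FIRST(P): from P->b P x y we get {b}; from P->U P' x P' we get {a, b, y}; from P->λ we get {λ}. So FIRST(P) = {λ, a, b, y}.
FIRST(U): from U->b we get {b}; from U->P' a a a we get {a, b, y}. So FIRST(U) = {a, b, y}.
FIRST(R): from R->U U' P' we get {a, b, y}; from R->U' R b we get {a, b, y}; from R->y a y we get {y}. So FIRST(R) = {a, b, y}.
FIRST(P'): from P'->U' x a we get {a, b, y}; from P'->a c y we get {a}; from P'->R we get {a, b, y}; from P'->λ we get {λ}. So FIRST(P') = {λ, a, b, y}.
FIRST(U'): from U'->P' y we get {a, b, y}; from U'->y y we get {y}. So FIRST(U') = {a, b, y}.

{λ, a, b, y}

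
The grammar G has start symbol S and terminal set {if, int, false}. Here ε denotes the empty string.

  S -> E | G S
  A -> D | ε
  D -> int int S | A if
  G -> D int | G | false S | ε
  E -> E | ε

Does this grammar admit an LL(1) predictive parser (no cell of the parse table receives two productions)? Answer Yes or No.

No

FIRST(S) = {ε, false, if, int}
FIRST(A) = {ε, if, int}
FIRST(D) = {if, int}
FIRST(G) = {ε, false, if, int}
FIRST(E) = {ε}
FOLLOW(S) = {$, false, if, int}
FOLLOW(A) = {if}
FOLLOW(D) = {if, int}
FOLLOW(G) = {$, false, if, int}
FOLLOW(E) = {$, false, if, int}
Cell M[A, if] receives both A -> D and A -> ε — the grammar is not LL(1).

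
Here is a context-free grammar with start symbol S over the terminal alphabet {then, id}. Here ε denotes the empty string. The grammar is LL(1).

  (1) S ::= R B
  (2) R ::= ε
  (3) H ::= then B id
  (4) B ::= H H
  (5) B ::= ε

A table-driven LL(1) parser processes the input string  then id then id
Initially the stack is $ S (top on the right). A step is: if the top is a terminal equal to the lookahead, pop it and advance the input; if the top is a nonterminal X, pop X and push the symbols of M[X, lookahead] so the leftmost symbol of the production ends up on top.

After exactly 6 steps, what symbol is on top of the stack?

id

step 1: stack=$ S  input=then id then id $  — expand S ::= R B
step 2: stack=$ B R  input=then id then id $  — expand R ::= ε
step 3: stack=$ B  input=then id then id $  — expand B ::= H H
step 4: stack=$ H H  input=then id then id $  — expand H ::= then B id
step 5: stack=$ H id B then  input=then id then id $  — match then
step 6: stack=$ H id B  input=id then id $  — expand B ::= ε
Stack after step 6: $ H id (top = id).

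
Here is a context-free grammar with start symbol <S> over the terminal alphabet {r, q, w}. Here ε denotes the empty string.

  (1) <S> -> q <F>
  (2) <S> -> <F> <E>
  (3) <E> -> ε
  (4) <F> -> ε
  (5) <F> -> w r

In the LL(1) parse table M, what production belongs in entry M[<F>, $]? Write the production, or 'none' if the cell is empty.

FIRST(<E>): from <E>->ε we get {ε}. So FIRST(<E>) = {ε}.
FIRST(<F>): from <F>->ε we get {ε}; from <F>->w r we get {w}. So FIRST(<F>) = {ε, w}.
FIRST(<S>): from <S>->q <F> we get {q}; from <S>-><F> <E> we get {ε, w}. So FIRST(<S>) = {ε, q, w}.
FOLLOW(<S>) includes $ since <S> is the start symbol.
FOLLOW(<S>): <S> appears on no right-hand side. Thus FOLLOW(<S>) = {$}.
FOLLOW(<F>): in <S>->q <F>, the suffix after <F> is empty, so FOLLOW(<F>) ⊇ FOLLOW(<S>) = {$}; in <S>-><F> <E>, <F> is followed by <E> with FIRST {ε}; in <S>-><F> <E>, the suffix after <F> is nullable, so FOLLOW(<F>) ⊇ FOLLOW(<S>) = {$}. Thus FOLLOW(<F>) = {$}.
For <F> -> ε: FIRST(ε) = {ε}, so it goes in M[<F>, t] for t ∈ {}; since ε ∈ FIRST, also for every t ∈ FOLLOW(<F>) = {$}.
For <F> -> w r: FIRST(w r) = {w}, so it goes in M[<F>, t] for t ∈ {w}.

<F> -> ε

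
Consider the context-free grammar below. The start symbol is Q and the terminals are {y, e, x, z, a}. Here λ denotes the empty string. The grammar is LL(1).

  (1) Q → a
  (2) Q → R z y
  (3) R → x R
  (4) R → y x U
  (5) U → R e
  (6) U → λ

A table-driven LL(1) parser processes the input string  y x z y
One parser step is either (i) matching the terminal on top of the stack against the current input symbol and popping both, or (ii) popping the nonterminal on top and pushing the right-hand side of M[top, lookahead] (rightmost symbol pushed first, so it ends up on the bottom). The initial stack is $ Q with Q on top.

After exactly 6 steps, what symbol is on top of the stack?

step 1: stack=$ Q  input=y x z y $  — expand Q → R z y
step 2: stack=$ y z R  input=y x z y $  — expand R → y x U
step 3: stack=$ y z U x y  input=y x z y $  — match y
step 4: stack=$ y z U x  input=x z y $  — match x
step 5: stack=$ y z U  input=z y $  — expand U → λ
step 6: stack=$ y z  input=z y $  — match z
Stack after step 6: $ y (top = y).

y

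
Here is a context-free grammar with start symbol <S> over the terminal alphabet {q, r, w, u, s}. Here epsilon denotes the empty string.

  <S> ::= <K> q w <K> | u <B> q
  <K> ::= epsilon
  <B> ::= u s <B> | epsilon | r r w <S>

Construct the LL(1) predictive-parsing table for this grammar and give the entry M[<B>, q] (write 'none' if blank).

FIRST(<K>) = {epsilon}
FIRST(<B>) = {epsilon, r, u}
FIRST(<S>) = {q, u}  (via <K> q w <K>)
FOLLOW(<S>) includes $ since <S> is the start symbol.
FOLLOW(<B>): in <S>::=u <B> q, <B> is followed by q with FIRST {q}; in <B>::=u s <B>, the suffix after <B> is empty (adds nothing new). Thus FOLLOW(<B>) = {q}.
For <B> ::= u s <B>: FIRST(u s <B>) = {u}, so it goes in M[<B>, t] for t ∈ {u}.
For <B> ::= epsilon: FIRST(epsilon) = {epsilon}, so it goes in M[<B>, t] for t ∈ {}; since epsilon ∈ FIRST, also for every t ∈ FOLLOW(<B>) = {q}.
For <B> ::= r r w <S>: FIRST(r r w <S>) = {r}, so it goes in M[<B>, t] for t ∈ {r}.

<B> ::= epsilon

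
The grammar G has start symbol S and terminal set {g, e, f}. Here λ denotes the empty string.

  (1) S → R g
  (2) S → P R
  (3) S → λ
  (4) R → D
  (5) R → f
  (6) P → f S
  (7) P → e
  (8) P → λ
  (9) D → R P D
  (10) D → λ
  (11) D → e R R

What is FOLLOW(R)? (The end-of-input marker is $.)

FIRST(P): from P→f S we get {f}; from P→e we get {e}; from P→λ we get {λ}. So FIRST(P) = {λ, e, f}.
FIRST(S): from S→R g we get {e, f, g}; from S→P R we get {λ, e, f}; from S→λ we get {λ}. So FIRST(S) = {λ, e, f, g}.
FIRST(R): from R→D we get {λ, e, f}; from R→f we get {f}. So FIRST(R) = {λ, e, f}.
FIRST(D): from D→R P D we get {λ, e, f}; from D→λ we get {λ}; from D→e R R we get {e}. So FIRST(D) = {λ, e, f}.
FOLLOW(S) includes $ since S is the start symbol.
FOLLOW(S): in P→f S, the suffix after S is empty, so FOLLOW(S) ⊇ FOLLOW(P) = {$, e, f, g}. Thus FOLLOW(S) = {$, e, f, g}.
FOLLOW(R): in S→R g, R is followed by g with FIRST {g}; in S→P R, the suffix after R is empty, so FOLLOW(R) ⊇ FOLLOW(S) = {$, e, f, g}; in D→R P D, R is followed by P D with FIRST {λ, e, f}; in D→R P D, the suffix after R is nullable, so FOLLOW(R) ⊇ FOLLOW(D) = {$, e, f, g}; in D→e R R (occurrence 1), R is followed by R with FIRST {λ, e, f}; in D→e R R (occurrence 1), the suffix after R is nullable, so FOLLOW(R) ⊇ FOLLOW(D) = {$, e, f, g}; in D→e R R (occurrence 2), the suffix after R is empty, so FOLLOW(R) ⊇ FOLLOW(D) = {$, e, f, g}. Thus FOLLOW(R) = {$, e, f, g}.
FOLLOW(D): in R→D, the suffix after D is empty, so FOLLOW(D) ⊇ FOLLOW(R) = {$, e, f, g}; in D→R P D, the suffix after D is empty (adds nothing new). Thus FOLLOW(D) = {$, e, f, g}.
FOLLOW(P): in S→P R, P is followed by R with FIRST {λ, e, f}; in S→P R, the suffix after P is nullable, so FOLLOW(P) ⊇ FOLLOW(S) = {$, e, f, g}; in D→R P D, P is followed by D with FIRST {λ, e, f}; in D→R P D, the suffix after P is nullable, so FOLLOW(P) ⊇ FOLLOW(D) = {$, e, f, g}. Thus FOLLOW(P) = {$, e, f, g}.

{$, e, f, g}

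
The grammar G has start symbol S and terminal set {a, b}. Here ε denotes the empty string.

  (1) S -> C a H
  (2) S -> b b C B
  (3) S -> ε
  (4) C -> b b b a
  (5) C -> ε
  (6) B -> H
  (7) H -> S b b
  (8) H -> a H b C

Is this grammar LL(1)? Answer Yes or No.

FIRST(S) = {ε, a, b}
FIRST(C) = {ε, b}
FIRST(B) = {a, b}
FIRST(H) = {a, b}
FOLLOW(S) = {$, b}
FOLLOW(C) = {$, a, b}
FOLLOW(B) = {$, b}
FOLLOW(H) = {$, b}
Cell M[C, b] receives both C -> b b b a and C -> ε — the grammar is not LL(1).

No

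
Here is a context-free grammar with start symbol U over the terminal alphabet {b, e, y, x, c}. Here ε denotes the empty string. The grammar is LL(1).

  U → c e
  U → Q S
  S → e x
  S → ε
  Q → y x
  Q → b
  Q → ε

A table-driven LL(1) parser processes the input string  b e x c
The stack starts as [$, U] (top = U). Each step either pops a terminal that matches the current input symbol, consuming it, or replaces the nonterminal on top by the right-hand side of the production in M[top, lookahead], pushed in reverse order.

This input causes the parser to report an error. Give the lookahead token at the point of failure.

step 1: stack=$ U  input=b e x c $  — expand U → Q S
step 2: stack=$ S Q  input=b e x c $  — expand Q → b
step 3: stack=$ S b  input=b e x c $  — match b
step 4: stack=$ S  input=e x c $  — expand S → e x
step 5: stack=$ x e  input=e x c $  — match e
step 6: stack=$ x  input=x c $  — match x
step 7: stack=$  input=c $  — error: stack empty but input remains

c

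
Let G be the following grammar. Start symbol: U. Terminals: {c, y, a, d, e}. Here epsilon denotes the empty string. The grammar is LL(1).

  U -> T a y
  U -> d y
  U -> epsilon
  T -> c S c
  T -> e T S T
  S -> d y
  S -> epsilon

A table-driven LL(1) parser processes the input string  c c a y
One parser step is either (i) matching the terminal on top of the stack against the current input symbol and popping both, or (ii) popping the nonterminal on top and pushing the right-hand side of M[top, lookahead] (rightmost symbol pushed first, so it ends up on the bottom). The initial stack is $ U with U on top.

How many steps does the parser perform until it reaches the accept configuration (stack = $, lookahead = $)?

7

step 1: stack=$ U  input=c c a y $  — expand U -> T a y
step 2: stack=$ y a T  input=c c a y $  — expand T -> c S c
step 3: stack=$ y a c S c  input=c c a y $  — match c
step 4: stack=$ y a c S  input=c a y $  — expand S -> epsilon
step 5: stack=$ y a c  input=c a y $  — match c
step 6: stack=$ y a  input=a y $  — match a
step 7: stack=$ y  input=y $  — match y
Accept reached after 7 steps.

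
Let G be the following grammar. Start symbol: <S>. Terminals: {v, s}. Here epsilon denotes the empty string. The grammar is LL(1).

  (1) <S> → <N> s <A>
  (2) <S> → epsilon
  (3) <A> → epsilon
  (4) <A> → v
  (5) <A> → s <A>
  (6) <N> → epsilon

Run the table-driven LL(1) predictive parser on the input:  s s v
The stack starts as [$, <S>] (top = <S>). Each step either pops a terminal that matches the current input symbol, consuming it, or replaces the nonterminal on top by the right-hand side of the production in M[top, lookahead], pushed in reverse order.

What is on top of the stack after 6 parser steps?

step 1: stack=$ <S>  input=s s v $  — expand <S> → <N> s <A>
step 2: stack=$ <A> s <N>  input=s s v $  — expand <N> → epsilon
step 3: stack=$ <A> s  input=s s v $  — match s
step 4: stack=$ <A>  input=s v $  — expand <A> → s <A>
step 5: stack=$ <A> s  input=s v $  — match s
step 6: stack=$ <A>  input=v $  — expand <A> → v
Stack after step 6: $ v (top = v).

v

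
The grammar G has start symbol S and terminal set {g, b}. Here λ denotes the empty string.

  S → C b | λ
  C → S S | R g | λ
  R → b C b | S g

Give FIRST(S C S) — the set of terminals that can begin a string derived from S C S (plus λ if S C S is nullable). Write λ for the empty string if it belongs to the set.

{λ, b, g}

FIRST(S) = {λ, b, g}  (via C b)
FIRST(R) = {b, g}  (via S g)
FIRST(C) = {λ, b, g}  (via S S, R g)
FIRST(S C S): take FIRST of each symbol in turn, carrying on past any symbol whose FIRST contains λ; result {λ, b, g}.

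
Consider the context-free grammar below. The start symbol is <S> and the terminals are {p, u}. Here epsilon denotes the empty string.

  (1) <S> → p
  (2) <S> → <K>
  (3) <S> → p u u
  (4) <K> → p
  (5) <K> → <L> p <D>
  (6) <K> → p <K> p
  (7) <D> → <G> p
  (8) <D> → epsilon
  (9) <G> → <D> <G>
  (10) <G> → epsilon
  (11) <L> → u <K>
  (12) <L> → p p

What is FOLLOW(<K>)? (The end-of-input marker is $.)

{$, p}

FIRST(<L>) = {p, u}
FIRST(<K>) = {p, u}  (via <L> p <D>)
FIRST(<S>) = {p, u}  (via <K>)
FIRST(<D>) = {epsilon, p}  (via <G> p)
FIRST(<G>) = {epsilon, p}  (via <D> <G>)
FOLLOW(<S>) includes $ since <S> is the start symbol.
FOLLOW(<S>): <S> appears on no right-hand side. Thus FOLLOW(<S>) = {$}.
FOLLOW(<G>): in <D>→<G> p, <G> is followed by p with FIRST {p}; in <G>→<D> <G>, the suffix after <G> is empty (adds nothing new). Thus FOLLOW(<G>) = {p}.
FOLLOW(<L>): in <K>→<L> p <D>, <L> is followed by p <D> with FIRST {p}. Thus FOLLOW(<L>) = {p}.
FOLLOW(<K>): in <S>→<K>, the suffix after <K> is empty, so FOLLOW(<K>) ⊇ FOLLOW(<S>) = {$}; in <K>→p <K> p, <K> is followed by p with FIRST {p}; in <L>→u <K>, the suffix after <K> is empty, so FOLLOW(<K>) ⊇ FOLLOW(<L>) = {p}. Thus FOLLOW(<K>) = {$, p}.
FOLLOW(<D>): in <K>→<L> p <D>, the suffix after <D> is empty, so FOLLOW(<D>) ⊇ FOLLOW(<K>) = {$, p}; in <G>→<D> <G>, <D> is followed by <G> with FIRST {epsilon, p}; in <G>→<D> <G>, the suffix after <D> is nullable, so FOLLOW(<D>) ⊇ FOLLOW(<G>) = {p}. Thus FOLLOW(<D>) = {$, p}.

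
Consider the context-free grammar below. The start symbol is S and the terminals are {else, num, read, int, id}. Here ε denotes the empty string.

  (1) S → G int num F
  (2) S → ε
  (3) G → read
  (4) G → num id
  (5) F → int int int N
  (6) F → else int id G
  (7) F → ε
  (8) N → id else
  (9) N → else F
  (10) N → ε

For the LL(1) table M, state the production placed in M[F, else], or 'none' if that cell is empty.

F → else int id G

FIRST(G) = {num, read}
FIRST(F) = {ε, else, int}
FIRST(N) = {ε, else, id}
FIRST(S) = {ε, num, read}  (via G int num F)
FOLLOW(S) includes $ since S is the start symbol.
FOLLOW(S): S appears on no right-hand side. Thus FOLLOW(S) = {$}.
FOLLOW(F): in S→G int num F, the suffix after F is empty, so FOLLOW(F) ⊇ FOLLOW(S) = {$}; in N→else F, the suffix after F is empty, so FOLLOW(F) ⊇ FOLLOW(N) = {$}. Thus FOLLOW(F) = {$}.
FOLLOW(N): in F→int int int N, the suffix after N is empty, so FOLLOW(N) ⊇ FOLLOW(F) = {$}. Thus FOLLOW(N) = {$}.
For F → int int int N: FIRST(int int int N) = {int}, so it goes in M[F, t] for t ∈ {int}.
For F → else int id G: FIRST(else int id G) = {else}, so it goes in M[F, t] for t ∈ {else}.
For F → ε: FIRST(ε) = {ε}, so it goes in M[F, t] for t ∈ {}; since ε ∈ FIRST, also for every t ∈ FOLLOW(F) = {$}.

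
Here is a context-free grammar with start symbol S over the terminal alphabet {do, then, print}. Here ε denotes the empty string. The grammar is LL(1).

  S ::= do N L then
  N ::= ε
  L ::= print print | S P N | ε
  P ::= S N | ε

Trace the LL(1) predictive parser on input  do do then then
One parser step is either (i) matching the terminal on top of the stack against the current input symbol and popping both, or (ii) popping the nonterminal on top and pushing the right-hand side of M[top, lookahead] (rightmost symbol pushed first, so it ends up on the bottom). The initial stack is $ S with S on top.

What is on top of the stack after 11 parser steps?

      Stack                   Input              Action
   1  $ S                     do do then then $  expand S ::= do N L then
   2  $ then L N do           do do then then $  match do
   3  $ then L N              do then then $     expand N ::= ε
   4  $ then L                do then then $     expand L ::= S P N
   5  $ then N P S            do then then $     expand S ::= do N L then
   6  $ then N P then L N do  do then then $     match do
   7  $ then N P then L N     then then $        expand N ::= ε
   8  $ then N P then L       then then $        expand L ::= ε
   9  $ then N P then         then then $        match then
  10  $ then N P              then $             expand P ::= ε
  11  $ then N                then $             expand N ::= ε
Stack after step 11: $ then (top = then).

then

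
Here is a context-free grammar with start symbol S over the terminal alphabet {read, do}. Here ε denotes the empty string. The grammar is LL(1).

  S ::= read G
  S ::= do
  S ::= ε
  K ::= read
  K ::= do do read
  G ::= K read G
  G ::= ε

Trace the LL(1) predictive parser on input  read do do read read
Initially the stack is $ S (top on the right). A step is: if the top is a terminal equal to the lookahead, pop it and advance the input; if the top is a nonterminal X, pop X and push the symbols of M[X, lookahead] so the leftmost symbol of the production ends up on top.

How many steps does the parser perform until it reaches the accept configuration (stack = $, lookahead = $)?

9

step 1: stack=$ S  input=read do do read read $  — expand S ::= read G
step 2: stack=$ G read  input=read do do read read $  — match read
step 3: stack=$ G  input=do do read read $  — expand G ::= K read G
step 4: stack=$ G read K  input=do do read read $  — expand K ::= do do read
step 5: stack=$ G read read do do  input=do do read read $  — match do
step 6: stack=$ G read read do  input=do read read $  — match do
step 7: stack=$ G read read  input=read read $  — match read
step 8: stack=$ G read  input=read $  — match read
step 9: stack=$ G  input=$  — expand G ::= ε
Accept reached after 9 steps.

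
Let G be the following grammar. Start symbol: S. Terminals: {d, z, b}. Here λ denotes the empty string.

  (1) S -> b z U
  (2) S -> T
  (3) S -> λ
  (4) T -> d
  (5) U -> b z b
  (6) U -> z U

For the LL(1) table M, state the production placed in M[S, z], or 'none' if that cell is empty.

FIRST(T) = {d}
FIRST(U) = {b, z}
FIRST(S) = {λ, b, d}  (via T)
FOLLOW(S) includes $ since S is the start symbol.
FOLLOW(S): S appears on no right-hand side. Thus FOLLOW(S) = {$}.
For S -> b z U: FIRST(b z U) = {b}, so it goes in M[S, t] for t ∈ {b}.
For S -> T: FIRST(T) = {d}, so it goes in M[S, t] for t ∈ {d}.
For S -> λ: FIRST(λ) = {λ}, so it goes in M[S, t] for t ∈ {}; since λ ∈ FIRST, also for every t ∈ FOLLOW(S) = {$}.
None of these place a production in M[S, z].

none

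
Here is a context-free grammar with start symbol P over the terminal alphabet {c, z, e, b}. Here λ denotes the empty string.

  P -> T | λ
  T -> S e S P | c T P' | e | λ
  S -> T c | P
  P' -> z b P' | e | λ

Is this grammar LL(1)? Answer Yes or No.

FIRST(P) = {λ, c, e}
FIRST(T) = {λ, c, e}
FIRST(S) = {λ, c, e}
FIRST(P') = {λ, e, z}
FOLLOW(P) = {$, c, e, z}
FOLLOW(T) = {$, c, e, z}
FOLLOW(S) = {$, c, e, z}
FOLLOW(P') = {$, c, e, z}
Cell M[P, $] receives both P -> T and P -> λ — the grammar is not LL(1).

No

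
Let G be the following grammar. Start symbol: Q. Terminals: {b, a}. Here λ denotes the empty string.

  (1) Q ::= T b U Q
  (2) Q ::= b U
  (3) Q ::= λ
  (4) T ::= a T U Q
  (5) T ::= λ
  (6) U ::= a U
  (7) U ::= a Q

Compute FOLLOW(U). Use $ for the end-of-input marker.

{$, a, b}

FIRST(T) = {λ, a}
FIRST(U) = {a}
FIRST(Q) = {λ, a, b}  (via T b U Q)
FOLLOW(Q) includes $ since Q is the start symbol.
FOLLOW(T): in Q::=T b U Q, T is followed by b U Q with FIRST {b}; in T::=a T U Q, T is followed by U Q with FIRST {a}. Thus FOLLOW(T) = {a, b}.
FOLLOW(Q): in Q::=T b U Q, the suffix after Q is empty (adds nothing new); in T::=a T U Q, the suffix after Q is empty, so FOLLOW(Q) ⊇ FOLLOW(T) = {a, b}; in U::=a Q, the suffix after Q is empty, so FOLLOW(Q) ⊇ FOLLOW(U) = {$, a, b}. Thus FOLLOW(Q) = {$, a, b}.
FOLLOW(U): in Q::=T b U Q, U is followed by Q with FIRST {λ, a, b}; in Q::=T b U Q, the suffix after U is nullable, so FOLLOW(U) ⊇ FOLLOW(Q) = {$, a, b}; in Q::=b U, the suffix after U is empty, so FOLLOW(U) ⊇ FOLLOW(Q) = {$, a, b}; in T::=a T U Q, U is followed by Q with FIRST {λ, a, b}; in T::=a T U Q, the suffix after U is nullable, so FOLLOW(U) ⊇ FOLLOW(T) = {a, b}; in U::=a U, the suffix after U is empty (adds nothing new). Thus FOLLOW(U) = {$, a, b}.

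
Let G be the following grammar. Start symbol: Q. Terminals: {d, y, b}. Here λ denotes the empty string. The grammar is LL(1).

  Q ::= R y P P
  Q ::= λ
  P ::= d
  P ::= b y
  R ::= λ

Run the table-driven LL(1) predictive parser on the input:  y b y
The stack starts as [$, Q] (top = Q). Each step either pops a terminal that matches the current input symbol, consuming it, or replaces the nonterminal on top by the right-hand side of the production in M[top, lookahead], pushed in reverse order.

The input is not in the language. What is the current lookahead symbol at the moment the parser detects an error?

$

step 1: stack=$ Q  input=y b y $  — expand Q ::= R y P P
step 2: stack=$ P P y R  input=y b y $  — expand R ::= λ
step 3: stack=$ P P y  input=y b y $  — match y
step 4: stack=$ P P  input=b y $  — expand P ::= b y
step 5: stack=$ P y b  input=b y $  — match b
step 6: stack=$ P y  input=y $  — match y
step 7: stack=$ P  input=$  — error: M[P, $] is empty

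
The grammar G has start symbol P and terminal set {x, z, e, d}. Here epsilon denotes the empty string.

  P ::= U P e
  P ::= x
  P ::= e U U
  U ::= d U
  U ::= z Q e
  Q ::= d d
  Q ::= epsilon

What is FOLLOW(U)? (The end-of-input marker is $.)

FIRST(U) = {d, z}
FIRST(Q) = {epsilon, d}
FIRST(P) = {d, e, x, z}  (via U P e)
FOLLOW(P) includes $ since P is the start symbol.
FOLLOW(P): in P::=U P e, P is followed by e with FIRST {e}. Thus FOLLOW(P) = {$, e}.
FOLLOW(U): in P::=U P e, U is followed by P e with FIRST {d, e, x, z}; in P::=e U U (occurrence 1), U is followed by U with FIRST {d, z}; in P::=e U U (occurrence 2), the suffix after U is empty, so FOLLOW(U) ⊇ FOLLOW(P) = {$, e}; in U::=d U, the suffix after U is empty (adds nothing new). Thus FOLLOW(U) = {$, d, e, x, z}.
FOLLOW(Q): in U::=z Q e, Q is followed by e with FIRST {e}. Thus FOLLOW(Q) = {e}.

{$, d, e, x, z}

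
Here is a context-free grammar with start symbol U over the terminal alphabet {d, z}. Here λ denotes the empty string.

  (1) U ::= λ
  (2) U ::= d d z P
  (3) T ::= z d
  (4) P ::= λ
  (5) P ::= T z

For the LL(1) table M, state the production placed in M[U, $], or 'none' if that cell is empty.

U ::= λ

FIRST(U) = {λ, d}
FIRST(T) = {z}
FIRST(P) = {λ, z}  (via T z)
FOLLOW(U) includes $ since U is the start symbol.
FOLLOW(U): U appears on no right-hand side. Thus FOLLOW(U) = {$}.
For U ::= λ: FIRST(λ) = {λ}, so it goes in M[U, t] for t ∈ {}; since λ ∈ FIRST, also for every t ∈ FOLLOW(U) = {$}.
For U ::= d d z P: FIRST(d d z P) = {d}, so it goes in M[U, t] for t ∈ {d}.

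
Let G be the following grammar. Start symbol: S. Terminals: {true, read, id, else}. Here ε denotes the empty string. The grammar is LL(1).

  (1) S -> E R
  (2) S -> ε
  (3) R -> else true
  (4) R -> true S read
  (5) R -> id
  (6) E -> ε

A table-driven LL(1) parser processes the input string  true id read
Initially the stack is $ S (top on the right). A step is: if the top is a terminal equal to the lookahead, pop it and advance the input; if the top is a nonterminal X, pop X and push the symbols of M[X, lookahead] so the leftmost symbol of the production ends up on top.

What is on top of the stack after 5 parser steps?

     Stack          Input           Action
  1  $ S            true id read $  expand S -> E R
  2  $ R E          true id read $  expand E -> ε
  3  $ R            true id read $  expand R -> true S read
  4  $ read S true  true id read $  match true
  5  $ read S       id read $       expand S -> E R
Stack after step 5: $ read R E (top = E).

E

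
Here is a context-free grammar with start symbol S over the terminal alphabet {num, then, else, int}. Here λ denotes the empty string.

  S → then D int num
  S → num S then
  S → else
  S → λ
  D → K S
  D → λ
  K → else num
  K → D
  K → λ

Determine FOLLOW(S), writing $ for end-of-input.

FIRST(S) = {λ, else, num, then}
FIRST(D) = {λ, else, num, then}  (via K S)
FIRST(K) = {λ, else, num, then}  (via D)
FOLLOW(S) includes $ since S is the start symbol.
FOLLOW(S): in S→num S then, S is followed by then with FIRST {then}; in D→K S, the suffix after S is empty, so FOLLOW(S) ⊇ FOLLOW(D) = {else, int, num, then}. Thus FOLLOW(S) = {$, else, int, num, then}.
FOLLOW(D): in S→then D int num, D is followed by int num with FIRST {int}; in K→D, the suffix after D is empty, so FOLLOW(D) ⊇ FOLLOW(K) = {else, int, num, then}. Thus FOLLOW(D) = {else, int, num, then}.
FOLLOW(K): in D→K S, K is followed by S with FIRST {λ, else, num, then}; in D→K S, the suffix after K is nullable, so FOLLOW(K) ⊇ FOLLOW(D) = {else, int, num, then}. Thus FOLLOW(K) = {else, int, num, then}.

{$, else, int, num, then}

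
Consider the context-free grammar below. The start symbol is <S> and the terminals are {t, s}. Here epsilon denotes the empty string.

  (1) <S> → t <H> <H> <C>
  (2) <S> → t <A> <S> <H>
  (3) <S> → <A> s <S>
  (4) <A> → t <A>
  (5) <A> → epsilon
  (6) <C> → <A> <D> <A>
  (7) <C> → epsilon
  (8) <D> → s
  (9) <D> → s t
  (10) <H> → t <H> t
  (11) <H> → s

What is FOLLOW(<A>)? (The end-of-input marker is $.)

{$, s, t}

FIRST(<A>): from <A>→t <A> we get {t}; from <A>→epsilon we get {epsilon}. So FIRST(<A>) = {epsilon, t}.
FIRST(<D>): from <D>→s we get {s}; from <D>→s t we get {s}. So FIRST(<D>) = {s}.
FIRST(<H>): from <H>→t <H> t we get {t}; from <H>→s we get {s}. So FIRST(<H>) = {s, t}.
FIRST(<S>): from <S>→t <H> <H> <C> we get {t}; from <S>→t <A> <S> <H> we get {t}; from <S>→<A> s <S> we get {s, t}. So FIRST(<S>) = {s, t}.
FIRST(<C>): from <C>→<A> <D> <A> we get {s, t}; from <C>→epsilon we get {epsilon}. So FIRST(<C>) = {epsilon, s, t}.
FOLLOW(<S>) includes $ since <S> is the start symbol.
FOLLOW(<S>): in <S>→t <A> <S> <H>, <S> is followed by <H> with FIRST {s, t}; in <S>→<A> s <S>, the suffix after <S> is empty (adds nothing new). Thus FOLLOW(<S>) = {$, s, t}.
FOLLOW(<C>): in <S>→t <H> <H> <C>, the suffix after <C> is empty, so FOLLOW(<C>) ⊇ FOLLOW(<S>) = {$, s, t}. Thus FOLLOW(<C>) = {$, s, t}.
FOLLOW(<A>): in <S>→t <A> <S> <H>, <A> is followed by <S> <H> with FIRST {s, t}; in <S>→<A> s <S>, <A> is followed by s <S> with FIRST {s}; in <A>→t <A>, the suffix after <A> is empty (adds nothing new); in <C>→<A> <D> <A> (occurrence 1), <A> is followed by <D> <A> with FIRST {s}; in <C>→<A> <D> <A> (occurrence 2), the suffix after <A> is empty, so FOLLOW(<A>) ⊇ FOLLOW(<C>) = {$, s, t}. Thus FOLLOW(<A>) = {$, s, t}.
FOLLOW(<D>): in <C>→<A> <D> <A>, <D> is followed by <A> with FIRST {epsilon, t}; in <C>→<A> <D> <A>, the suffix after <D> is nullable, so FOLLOW(<D>) ⊇ FOLLOW(<C>) = {$, s, t}. Thus FOLLOW(<D>) = {$, s, t}.
FOLLOW(<H>): in <S>→t <H> <H> <C> (occurrence 1), <H> is followed by <H> <C> with FIRST {s, t}; in <S>→t <H> <H> <C> (occurrence 2), <H> is followed by <C> with FIRST {epsilon, s, t}; in <S>→t <H> <H> <C> (occurrence 2), the suffix after <H> is nullable, so FOLLOW(<H>) ⊇ FOLLOW(<S>) = {$, s, t}; in <S>→t <A> <S> <H>, the suffix after <H> is empty, so FOLLOW(<H>) ⊇ FOLLOW(<S>) = {$, s, t}; in <H>→t <H> t, <H> is followed by t with FIRST {t}. Thus FOLLOW(<H>) = {$, s, t}.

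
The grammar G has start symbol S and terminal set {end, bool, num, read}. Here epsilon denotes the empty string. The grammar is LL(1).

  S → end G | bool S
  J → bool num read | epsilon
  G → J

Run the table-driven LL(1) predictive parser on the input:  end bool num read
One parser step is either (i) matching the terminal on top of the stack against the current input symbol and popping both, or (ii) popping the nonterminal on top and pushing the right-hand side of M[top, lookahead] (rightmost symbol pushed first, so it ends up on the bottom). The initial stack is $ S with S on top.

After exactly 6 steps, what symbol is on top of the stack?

step 1: stack=$ S  input=end bool num read $  — expand S → end G
step 2: stack=$ G end  input=end bool num read $  — match end
step 3: stack=$ G  input=bool num read $  — expand G → J
step 4: stack=$ J  input=bool num read $  — expand J → bool num read
step 5: stack=$ read num bool  input=bool num read $  — match bool
step 6: stack=$ read num  input=num read $  — match num
Stack after step 6: $ read (top = read).

read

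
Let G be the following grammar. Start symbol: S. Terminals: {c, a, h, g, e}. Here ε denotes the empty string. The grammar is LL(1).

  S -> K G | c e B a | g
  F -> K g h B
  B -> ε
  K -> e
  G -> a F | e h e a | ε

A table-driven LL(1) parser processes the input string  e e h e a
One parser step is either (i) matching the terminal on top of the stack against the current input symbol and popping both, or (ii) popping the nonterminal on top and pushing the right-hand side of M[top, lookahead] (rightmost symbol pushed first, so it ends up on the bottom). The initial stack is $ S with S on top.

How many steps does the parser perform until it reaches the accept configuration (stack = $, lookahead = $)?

8

step 1: stack=$ S  input=e e h e a $  — expand S -> K G
step 2: stack=$ G K  input=e e h e a $  — expand K -> e
step 3: stack=$ G e  input=e e h e a $  — match e
step 4: stack=$ G  input=e h e a $  — expand G -> e h e a
step 5: stack=$ a e h e  input=e h e a $  — match e
step 6: stack=$ a e h  input=h e a $  — match h
step 7: stack=$ a e  input=e a $  — match e
step 8: stack=$ a  input=a $  — match a
Accept reached after 8 steps.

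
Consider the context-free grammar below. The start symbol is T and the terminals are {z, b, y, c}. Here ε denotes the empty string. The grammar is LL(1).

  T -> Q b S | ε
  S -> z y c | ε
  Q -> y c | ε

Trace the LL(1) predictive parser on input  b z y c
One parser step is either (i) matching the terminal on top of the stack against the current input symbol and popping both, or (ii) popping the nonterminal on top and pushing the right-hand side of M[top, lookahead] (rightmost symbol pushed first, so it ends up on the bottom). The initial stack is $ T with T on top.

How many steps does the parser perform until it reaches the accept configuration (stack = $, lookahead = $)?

7

     Stack    Input      Action
  1  $ T      b z y c $  expand T -> Q b S
  2  $ S b Q  b z y c $  expand Q -> ε
  3  $ S b    b z y c $  match b
  4  $ S      z y c $    expand S -> z y c
  5  $ c y z  z y c $    match z
  6  $ c y    y c $      match y
  7  $ c      c $        match c
Accept reached after 7 steps.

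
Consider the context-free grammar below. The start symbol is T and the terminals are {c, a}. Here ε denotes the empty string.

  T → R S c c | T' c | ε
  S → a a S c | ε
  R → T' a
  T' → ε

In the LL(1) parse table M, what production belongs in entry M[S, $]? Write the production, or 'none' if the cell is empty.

none

FIRST(S) = {ε, a}
FIRST(T') = {ε}
FIRST(R) = {a}  (via T' a)
FIRST(T) = {ε, a, c}  (via R S c c, T' c)
FOLLOW(T) includes $ since T is the start symbol.
FOLLOW(S): in T→R S c c, S is followed by c c with FIRST {c}; in S→a a S c, S is followed by c with FIRST {c}. Thus FOLLOW(S) = {c}.
For S → a a S c: FIRST(a a S c) = {a}, so it goes in M[S, t] for t ∈ {a}.
For S → ε: FIRST(ε) = {ε}, so it goes in M[S, t] for t ∈ {}; since ε ∈ FIRST, also for every t ∈ FOLLOW(S) = {c}.
None of these place a production in M[S, $].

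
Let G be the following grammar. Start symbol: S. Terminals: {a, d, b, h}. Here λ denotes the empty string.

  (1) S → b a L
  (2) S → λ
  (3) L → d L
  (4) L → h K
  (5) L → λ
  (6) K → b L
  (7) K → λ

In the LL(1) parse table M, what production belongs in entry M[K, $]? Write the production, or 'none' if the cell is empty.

K → λ

FIRST(S): from S→b a L we get {b}; from S→λ we get {λ}. So FIRST(S) = {λ, b}.
FIRST(L): from L→d L we get {d}; from L→h K we get {h}; from L→λ we get {λ}. So FIRST(L) = {λ, d, h}.
FIRST(K): from K→b L we get {b}; from K→λ we get {λ}. So FIRST(K) = {λ, b}.
FOLLOW(S) includes $ since S is the start symbol.
FOLLOW(L): in S→b a L, the suffix after L is empty, so FOLLOW(L) ⊇ FOLLOW(S) = {$}; in L→d L, the suffix after L is empty (adds nothing new); in K→b L, the suffix after L is empty, so FOLLOW(L) ⊇ FOLLOW(K) = {$}. Thus FOLLOW(L) = {$}.
FOLLOW(K): in L→h K, the suffix after K is empty, so FOLLOW(K) ⊇ FOLLOW(L) = {$}. Thus FOLLOW(K) = {$}.
For K → b L: FIRST(b L) = {b}, so it goes in M[K, t] for t ∈ {b}.
For K → λ: FIRST(λ) = {λ}, so it goes in M[K, t] for t ∈ {}; since λ ∈ FIRST, also for every t ∈ FOLLOW(K) = {$}.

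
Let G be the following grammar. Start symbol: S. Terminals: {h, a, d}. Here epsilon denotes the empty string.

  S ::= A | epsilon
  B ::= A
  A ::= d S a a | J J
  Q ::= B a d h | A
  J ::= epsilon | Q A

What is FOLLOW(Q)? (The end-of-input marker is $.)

FIRST(S): from S::=A we get {epsilon, a, d}; from S::=epsilon we get {epsilon}. So FIRST(S) = {epsilon, a, d}.
FIRST(B): from B::=A we get {epsilon, a, d}. So FIRST(B) = {epsilon, a, d}.
FIRST(A): from A::=d S a a we get {d}; from A::=J J we get {epsilon, a, d}. So FIRST(A) = {epsilon, a, d}.
FIRST(Q): from Q::=B a d h we get {a, d}; from Q::=A we get {epsilon, a, d}. So FIRST(Q) = {epsilon, a, d}.
FIRST(J): from J::=epsilon we get {epsilon}; from J::=Q A we get {epsilon, a, d}. So FIRST(J) = {epsilon, a, d}.
FOLLOW(S) includes $ since S is the start symbol.
FOLLOW(S): in A::=d S a a, S is followed by a a with FIRST {a}. Thus FOLLOW(S) = {$, a}.
FOLLOW(B): in Q::=B a d h, B is followed by a d h with FIRST {a}. Thus FOLLOW(B) = {a}.
FOLLOW(A): in S::=A, the suffix after A is empty, so FOLLOW(A) ⊇ FOLLOW(S) = {$, a}; in B::=A, the suffix after A is empty, so FOLLOW(A) ⊇ FOLLOW(B) = {a}; in Q::=A, the suffix after A is empty, so FOLLOW(A) ⊇ FOLLOW(Q) = {$, a, d}; in J::=Q A, the suffix after A is empty, so FOLLOW(A) ⊇ FOLLOW(J) = {$, a, d}. Thus FOLLOW(A) = {$, a, d}.
FOLLOW(J): in A::=J J (occurrence 1), J is followed by J with FIRST {epsilon, a, d}; in A::=J J (occurrence 1), the suffix after J is nullable, so FOLLOW(J) ⊇ FOLLOW(A) = {$, a, d}; in A::=J J (occurrence 2), the suffix after J is empty, so FOLLOW(J) ⊇ FOLLOW(A) = {$, a, d}. Thus FOLLOW(J) = {$, a, d}.
FOLLOW(Q): in J::=Q A, Q is followed by A with FIRST {epsilon, a, d}; in J::=Q A, the suffix after Q is nullable, so FOLLOW(Q) ⊇ FOLLOW(J) = {$, a, d}. Thus FOLLOW(Q) = {$, a, d}.

{$, a, d}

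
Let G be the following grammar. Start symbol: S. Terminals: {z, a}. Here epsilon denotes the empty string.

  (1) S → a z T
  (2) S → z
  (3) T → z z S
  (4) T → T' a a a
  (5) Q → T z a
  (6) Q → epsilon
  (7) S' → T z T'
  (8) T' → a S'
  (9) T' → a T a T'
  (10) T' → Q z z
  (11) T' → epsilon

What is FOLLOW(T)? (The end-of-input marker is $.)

{$, a, z}

FIRST(S) = {a, z}
FIRST(T) = {a, z}  (via T' a a a)
FIRST(Q) = {epsilon, a, z}  (via T z a)
FIRST(S') = {a, z}  (via T z T')
FIRST(T') = {epsilon, a, z}  (via Q z z)
FOLLOW(S) includes $ since S is the start symbol.
FOLLOW(Q): in T'→Q z z, Q is followed by z z with FIRST {z}. Thus FOLLOW(Q) = {z}.
FOLLOW(S): in T→z z S, the suffix after S is empty, so FOLLOW(S) ⊇ FOLLOW(T) = {$, a, z}. Thus FOLLOW(S) = {$, a, z}.
FOLLOW(T): in S→a z T, the suffix after T is empty, so FOLLOW(T) ⊇ FOLLOW(S) = {$, a, z}; in Q→T z a, T is followed by z a with FIRST {z}; in S'→T z T', T is followed by z T' with FIRST {z}; in T'→a T a T', T is followed by a T' with FIRST {a}. Thus FOLLOW(T) = {$, a, z}.
FOLLOW(S'): in T'→a S', the suffix after S' is empty, so FOLLOW(S') ⊇ FOLLOW(T') = {a}. Thus FOLLOW(S') = {a}.
FOLLOW(T'): in T→T' a a a, T' is followed by a a a with FIRST {a}; in S'→T z T', the suffix after T' is empty, so FOLLOW(T') ⊇ FOLLOW(S') = {a}; in T'→a T a T', the suffix after T' is empty (adds nothing new). Thus FOLLOW(T') = {a}.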